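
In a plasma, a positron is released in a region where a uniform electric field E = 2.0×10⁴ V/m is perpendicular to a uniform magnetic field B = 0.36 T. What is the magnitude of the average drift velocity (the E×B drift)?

v_d ≈ 5.6×10⁴ m/s

The steady drift has the magnetic force balancing the electric force, so v_d = E/B.
v_d = 2.0×10⁴/0.36 = 5.6×10⁴ m/s.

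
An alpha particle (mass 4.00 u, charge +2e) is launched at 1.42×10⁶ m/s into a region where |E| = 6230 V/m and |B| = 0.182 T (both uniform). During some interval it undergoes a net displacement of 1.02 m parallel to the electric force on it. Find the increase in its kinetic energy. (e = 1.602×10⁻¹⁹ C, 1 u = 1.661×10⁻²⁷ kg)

ΔKE ≈ 2.04×10⁻¹⁵ J

The magnetic force is always ⟂ v and does no work; only the electric force changes KE.
ΔKE = F_E · d = |q|E d = (3.204×10⁻¹⁹)(6230)(1.02) ≈ 2.04×10⁻¹⁵ J.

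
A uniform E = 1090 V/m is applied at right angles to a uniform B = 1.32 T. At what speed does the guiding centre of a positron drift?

In crossed fields the guiding centre drifts at v_d = |E×B|/B² = E/B, independent of charge and mass.
v_d = 1090/1.32 = 826 m/s.

v_d ≈ 826 m/s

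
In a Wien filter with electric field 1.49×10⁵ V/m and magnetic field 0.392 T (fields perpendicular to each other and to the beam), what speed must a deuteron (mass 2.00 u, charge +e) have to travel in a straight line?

v = 3.80×10⁵ m/s

For undeflected motion the electric and magnetic forces balance: qE = qvB.
v = E/B = 1.49×10⁵/0.392 = 3.80×10⁵ m/s.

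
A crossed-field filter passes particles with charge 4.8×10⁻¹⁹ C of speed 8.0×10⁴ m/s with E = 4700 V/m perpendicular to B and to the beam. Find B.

Balance of forces in the selector: qE = qvB ⇒ B = E/v.
B = 4700/8.0×10⁴ = 0.059 T.

B = 0.059 T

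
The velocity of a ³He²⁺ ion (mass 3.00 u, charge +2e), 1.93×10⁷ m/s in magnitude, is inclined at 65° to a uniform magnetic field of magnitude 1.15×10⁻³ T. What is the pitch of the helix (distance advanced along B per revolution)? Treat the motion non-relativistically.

v∥ = v cosθ = 1.93×10⁷·cos65° ≈ 8.157×10⁶ m/s.
T = 2πm/(|q|B) = 2π(4.983×10⁻²⁷)/((3.204×10⁻¹⁹)(1.15×10⁻³)) ≈ 8.497×10⁻⁵ s.
pitch = v∥ T = (8.157×10⁶)(8.497×10⁻⁵) ≈ 693 m.

p ≈ 693 m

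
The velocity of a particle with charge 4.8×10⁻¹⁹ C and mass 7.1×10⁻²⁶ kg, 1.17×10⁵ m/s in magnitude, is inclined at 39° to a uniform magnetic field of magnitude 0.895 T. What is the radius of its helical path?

v⊥ = v sinθ = 1.17×10⁵·sin39° ≈ 7.363×10⁴ m/s.
r = m v⊥/(|q|B) = (7.1×10⁻²⁶)(7.363×10⁴)/((4.8×10⁻¹⁹)(0.895)) ≈ 0.0122 m.

r ≈ 0.0122 m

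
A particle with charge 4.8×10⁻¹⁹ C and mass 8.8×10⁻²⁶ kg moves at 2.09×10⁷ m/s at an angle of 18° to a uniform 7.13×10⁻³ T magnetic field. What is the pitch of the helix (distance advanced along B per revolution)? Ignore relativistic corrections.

v∥ = v cosθ = 2.09×10⁷·cos18° ≈ 1.988×10⁷ m/s.
T = 2πm/(|q|B) = 2π(8.8×10⁻²⁶)/((4.8×10⁻¹⁹)(7.13×10⁻³)) ≈ 1.616×10⁻⁴ s.
pitch = v∥ T = (1.988×10⁷)(1.616×10⁻⁴) ≈ 3210 m.

p ≈ 3210 m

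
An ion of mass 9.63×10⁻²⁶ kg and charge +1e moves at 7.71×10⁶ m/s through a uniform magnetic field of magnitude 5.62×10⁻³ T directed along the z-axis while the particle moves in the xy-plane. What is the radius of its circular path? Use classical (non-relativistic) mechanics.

The magnetic force provides the centripetal force: |q|vB = mv²/r.
r = mv/(|q|B) = (9.63×10⁻²⁶)(7.71×10⁶)/((1.602×10⁻¹⁹)(5.62×10⁻³)) ≈ 825 m.

r ≈ 825 m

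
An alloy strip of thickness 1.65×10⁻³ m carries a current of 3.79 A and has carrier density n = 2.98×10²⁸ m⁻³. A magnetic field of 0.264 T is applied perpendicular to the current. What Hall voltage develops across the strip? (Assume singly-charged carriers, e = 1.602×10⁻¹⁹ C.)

V_H ≈ 1.27×10⁻⁷ V

V_H = IB/(n e t).
V_H = (3.79)(0.264)/((2.98×10²⁸)(1.602×10⁻¹⁹)(1.65×10⁻³)) ≈ 1.27×10⁻⁷ V.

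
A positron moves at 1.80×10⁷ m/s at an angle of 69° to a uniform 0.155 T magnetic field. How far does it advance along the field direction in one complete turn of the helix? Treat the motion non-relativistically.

p ≈ 1.49×10⁻³ m

v∥ = v cosθ = 1.80×10⁷·cos69° ≈ 6.451×10⁶ m/s.
T = 2πm/(|q|B) = 2π(9.109×10⁻³¹)/((1.602×10⁻¹⁹)(0.155)) ≈ 2.305×10⁻¹⁰ s.
pitch = v∥ T = (6.451×10⁶)(2.305×10⁻¹⁰) ≈ 1.49×10⁻³ m.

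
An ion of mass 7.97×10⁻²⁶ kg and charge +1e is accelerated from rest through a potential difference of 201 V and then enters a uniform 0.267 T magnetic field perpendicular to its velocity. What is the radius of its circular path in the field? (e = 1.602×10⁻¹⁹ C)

Acceleration: |q|V = ½mv² ⇒ v = √(2|q|V/m) = √(2·1.602×10⁻¹⁹·201/7.97×10⁻²⁶) ≈ 2.843×10⁴ m/s.
In the field: r = mv/(|q|B) = (7.97×10⁻²⁶)(2.843×10⁴)/((1.602×10⁻¹⁹)(0.267)) ≈ 0.0530 m.

r ≈ 0.0530 m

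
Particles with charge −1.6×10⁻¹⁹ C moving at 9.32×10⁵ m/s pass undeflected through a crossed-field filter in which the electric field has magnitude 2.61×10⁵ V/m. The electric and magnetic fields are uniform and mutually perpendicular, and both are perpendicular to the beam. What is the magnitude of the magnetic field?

B = 0.280 T

Balance of forces in the selector: qE = qvB ⇒ B = E/v.
B = 2.61×10⁵/9.32×10⁵ = 0.280 T.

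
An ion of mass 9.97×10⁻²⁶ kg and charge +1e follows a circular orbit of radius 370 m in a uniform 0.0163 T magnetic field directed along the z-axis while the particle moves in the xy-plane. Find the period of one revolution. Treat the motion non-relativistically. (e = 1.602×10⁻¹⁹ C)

T ≈ 2.40×10⁻⁴ s

The cyclotron period depends only on m, q, B: T = 2πm/(|q|B).
T = 2π(9.97×10⁻²⁶)/((1.602×10⁻¹⁹)(0.0163)) ≈ 2.40×10⁻⁴ s.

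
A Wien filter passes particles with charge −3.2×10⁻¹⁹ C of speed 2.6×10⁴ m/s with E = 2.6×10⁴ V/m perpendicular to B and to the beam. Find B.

Balance of forces in the selector: qE = qvB ⇒ B = E/v.
B = 2.6×10⁴/2.6×10⁴ = 1.0 T.

B = 1.0 T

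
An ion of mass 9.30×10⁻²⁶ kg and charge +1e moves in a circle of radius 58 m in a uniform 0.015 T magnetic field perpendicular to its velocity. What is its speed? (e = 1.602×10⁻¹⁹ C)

v ≈ 1.5×10⁶ m/s

From |q|vB = mv²/r, v = |q|Br/m.
v = (1.602×10⁻¹⁹)(0.015)(58)/9.30×10⁻²⁶ ≈ 1.5×10⁶ m/s.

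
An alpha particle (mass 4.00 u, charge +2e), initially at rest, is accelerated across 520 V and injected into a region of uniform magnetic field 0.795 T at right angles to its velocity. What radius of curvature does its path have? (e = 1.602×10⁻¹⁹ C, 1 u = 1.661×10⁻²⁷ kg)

Acceleration: |q|V = ½mv² ⇒ v = √(2|q|V/m) = √(2·3.204×10⁻¹⁹·520/6.644×10⁻²⁷) ≈ 2.239×10⁵ m/s.
In the field: r = mv/(|q|B) = (6.644×10⁻²⁷)(2.239×10⁵)/((3.204×10⁻¹⁹)(0.795)) ≈ 5.84×10⁻³ m.

r ≈ 5.84×10⁻³ m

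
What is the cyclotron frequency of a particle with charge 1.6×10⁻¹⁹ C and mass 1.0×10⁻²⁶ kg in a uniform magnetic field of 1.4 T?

f ≈ 3.6×10⁶ Hz

f = |q|B/(2πm).
f = (1.6×10⁻¹⁹)(1.4)/(2π·1.0×10⁻²⁶) ≈ 3.6×10⁶ Hz.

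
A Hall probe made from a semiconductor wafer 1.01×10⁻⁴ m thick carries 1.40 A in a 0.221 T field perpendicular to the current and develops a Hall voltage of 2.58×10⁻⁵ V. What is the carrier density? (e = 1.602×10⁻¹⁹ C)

From V_H = IB/(n e t), n = IB/(V_H e t).
n = (1.40)(0.221)/((2.58×10⁻⁵)(1.602×10⁻¹⁹)(1.01×10⁻⁴)) ≈ 7.41×10²⁶ m⁻³.

n ≈ 7.41×10²⁶ m⁻³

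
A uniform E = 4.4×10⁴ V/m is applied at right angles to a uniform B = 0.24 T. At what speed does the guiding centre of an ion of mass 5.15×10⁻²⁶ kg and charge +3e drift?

The E×B drift speed is v_d = E/B.
v_d = 4.4×10⁴/0.24 = 1.8×10⁵ m/s.

v_d ≈ 1.8×10⁵ m/s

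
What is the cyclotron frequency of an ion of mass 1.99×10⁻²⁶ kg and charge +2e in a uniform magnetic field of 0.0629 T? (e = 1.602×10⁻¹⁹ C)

f ≈ 1.61×10⁵ Hz

f = |q|B/(2πm).
f = (3.204×10⁻¹⁹)(0.0629)/(2π·1.99×10⁻²⁶) ≈ 1.61×10⁵ Hz.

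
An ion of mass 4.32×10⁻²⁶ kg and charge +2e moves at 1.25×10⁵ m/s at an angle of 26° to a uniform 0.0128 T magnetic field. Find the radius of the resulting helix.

v⊥ = v sinθ = 1.25×10⁵·sin26° ≈ 5.480×10⁴ m/s.
r = m v⊥/(|q|B) = (4.32×10⁻²⁶)(5.480×10⁴)/((3.204×10⁻¹⁹)(0.0128)) ≈ 0.577 m.

r ≈ 0.577 m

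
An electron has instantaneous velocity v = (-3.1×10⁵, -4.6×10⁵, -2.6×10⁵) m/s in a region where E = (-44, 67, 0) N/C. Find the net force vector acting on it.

Only an electric field acts, so F = qE = (−1.602×10⁻¹⁹ C)·(-44.0, 67.0, 0) = (7.05×10⁻¹⁸, -1.07×10⁻¹⁷, 0) N.

F ≈ (7.05×10⁻¹⁸, -1.07×10⁻¹⁷, 0) N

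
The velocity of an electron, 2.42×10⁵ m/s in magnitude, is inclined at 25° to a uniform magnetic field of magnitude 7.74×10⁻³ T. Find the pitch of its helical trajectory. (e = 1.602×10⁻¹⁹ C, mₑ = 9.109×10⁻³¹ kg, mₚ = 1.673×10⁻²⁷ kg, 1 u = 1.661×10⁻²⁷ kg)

p ≈ 1.01×10⁻³ m

v∥ = v cosθ = 2.42×10⁵·cos25° ≈ 2.193×10⁵ m/s.
T = 2πm/(|q|B) = 2π(9.109×10⁻³¹)/((1.602×10⁻¹⁹)(7.74×10⁻³)) ≈ 4.616×10⁻⁹ s.
pitch = v∥ T = (2.193×10⁵)(4.616×10⁻⁹) ≈ 1.01×10⁻³ m.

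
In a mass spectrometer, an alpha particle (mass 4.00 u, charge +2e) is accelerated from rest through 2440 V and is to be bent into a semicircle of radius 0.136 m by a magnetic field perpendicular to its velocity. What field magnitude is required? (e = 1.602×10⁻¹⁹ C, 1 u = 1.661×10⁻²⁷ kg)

v = √(2|q|V/m) = √(2·3.204×10⁻¹⁹·2440/6.644×10⁻²⁷) ≈ 4.851×10⁵ m/s.
B = mv/(|q|r) = (6.644×10⁻²⁷)(4.851×10⁵)/((3.204×10⁻¹⁹)(0.136)) ≈ 0.0740 T.

B ≈ 0.0740 T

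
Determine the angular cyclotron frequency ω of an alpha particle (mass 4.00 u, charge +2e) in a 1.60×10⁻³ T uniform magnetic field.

ω ≈ 7.72×10⁴ rad/s

ω = |q|B/m.
ω = (3.204×10⁻¹⁹)(1.60×10⁻³)/6.644×10⁻²⁷ ≈ 7.72×10⁴ rad/s.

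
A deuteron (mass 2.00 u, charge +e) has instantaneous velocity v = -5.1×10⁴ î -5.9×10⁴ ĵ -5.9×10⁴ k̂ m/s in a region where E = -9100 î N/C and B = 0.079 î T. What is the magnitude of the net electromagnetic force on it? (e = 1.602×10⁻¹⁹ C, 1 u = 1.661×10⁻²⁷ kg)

|F| ≈ 1.80×10⁻¹⁵ N

v×B = (0, -4660, 4660) N/C.
E + v×B = (-9100, -4660, 4660) N/C.
F = q(E + v×B) = (1.602×10⁻¹⁹ C)·(-9100, -4660, 4660) = (-1.46×10⁻¹⁵, -7.47×10⁻¹⁶, 7.47×10⁻¹⁶) N.
|F| = 1.80×10⁻¹⁵ N.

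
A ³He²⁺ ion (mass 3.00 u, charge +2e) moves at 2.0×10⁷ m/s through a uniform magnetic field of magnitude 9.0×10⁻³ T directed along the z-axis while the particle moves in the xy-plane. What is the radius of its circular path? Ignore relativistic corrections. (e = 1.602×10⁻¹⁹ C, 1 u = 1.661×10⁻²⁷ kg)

The magnetic force provides the centripetal force: |q|vB = mv²/r.
r = mv/(|q|B) = (4.983×10⁻²⁷)(2.0×10⁷)/((3.204×10⁻¹⁹)(9.0×10⁻³)) ≈ 35 m.

r ≈ 35 m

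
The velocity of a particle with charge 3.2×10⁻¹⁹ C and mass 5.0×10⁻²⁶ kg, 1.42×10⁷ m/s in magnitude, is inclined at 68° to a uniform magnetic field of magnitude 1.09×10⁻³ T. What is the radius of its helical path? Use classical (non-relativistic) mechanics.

r ≈ 1890 m

v⊥ = v sinθ = 1.42×10⁷·sin68° ≈ 1.317×10⁷ m/s.
r = m v⊥/(|q|B) = (5.0×10⁻²⁶)(1.317×10⁷)/((3.2×10⁻¹⁹)(1.09×10⁻³)) ≈ 1890 m.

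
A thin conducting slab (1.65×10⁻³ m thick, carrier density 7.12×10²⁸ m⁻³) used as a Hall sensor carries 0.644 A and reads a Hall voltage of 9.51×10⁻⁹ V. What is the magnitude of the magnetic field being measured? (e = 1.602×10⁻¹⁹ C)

From V_H = IB/(n e t), B = V_H n e t / I.
B = (9.51×10⁻⁹)(7.12×10²⁸)(1.602×10⁻¹⁹)(1.65×10⁻³)/0.644 ≈ 0.278 T.

B ≈ 0.278 T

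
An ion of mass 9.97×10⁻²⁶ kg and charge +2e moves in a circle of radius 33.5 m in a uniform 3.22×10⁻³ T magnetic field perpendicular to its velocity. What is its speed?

From |q|vB = mv²/r, v = |q|Br/m.
v = (3.204×10⁻¹⁹)(3.22×10⁻³)(33.5)/9.97×10⁻²⁶ ≈ 3.47×10⁵ m/s.

v ≈ 3.47×10⁵ m/s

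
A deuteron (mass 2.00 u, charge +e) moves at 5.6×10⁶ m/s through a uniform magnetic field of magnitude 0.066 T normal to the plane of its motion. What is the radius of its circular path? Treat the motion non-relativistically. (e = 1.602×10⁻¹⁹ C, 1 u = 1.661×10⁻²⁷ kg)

The magnetic force provides the centripetal force: |q|vB = mv²/r.
r = mv/(|q|B) = (3.322×10⁻²⁷)(5.6×10⁶)/((1.602×10⁻¹⁹)(0.066)) ≈ 1.8 m.

r ≈ 1.8 m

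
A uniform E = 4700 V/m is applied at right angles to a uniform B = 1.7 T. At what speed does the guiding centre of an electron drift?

v_d ≈ 2800 m/s

The steady drift has the magnetic force balancing the electric force, so v_d = E/B.
v_d = 4700/1.7 = 2800 m/s.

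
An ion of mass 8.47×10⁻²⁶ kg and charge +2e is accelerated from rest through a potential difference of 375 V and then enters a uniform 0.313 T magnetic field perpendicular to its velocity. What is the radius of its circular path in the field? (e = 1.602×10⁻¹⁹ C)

r ≈ 0.0450 m

Acceleration: |q|V = ½mv² ⇒ v = √(2|q|V/m) = √(2·3.204×10⁻¹⁹·375/8.47×10⁻²⁶) ≈ 5.326×10⁴ m/s.
In the field: r = mv/(|q|B) = (8.47×10⁻²⁶)(5.326×10⁴)/((3.204×10⁻¹⁹)(0.313)) ≈ 0.0450 m.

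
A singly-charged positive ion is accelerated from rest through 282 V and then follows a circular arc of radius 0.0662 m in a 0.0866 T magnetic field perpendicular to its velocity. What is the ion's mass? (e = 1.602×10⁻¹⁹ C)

Combine |q|V = ½mv² and r = mv/(|q|B): eliminate v to get m = qB²r²/(2V).
m = (1.602×10⁻¹⁹)(0.0866)²(0.0662)²/(2·282) ≈ 9.34×10⁻²⁷ kg.

m ≈ 9.34×10⁻²⁷ kg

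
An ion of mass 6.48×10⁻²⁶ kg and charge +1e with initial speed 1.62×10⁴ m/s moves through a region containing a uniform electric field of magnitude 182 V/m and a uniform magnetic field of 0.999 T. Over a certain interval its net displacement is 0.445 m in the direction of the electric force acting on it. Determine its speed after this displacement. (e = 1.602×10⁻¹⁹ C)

B does no work; ΔKE = |q|E d.
½mv_f² = ½mv₀² + |q|Ed = ½(6.48×10⁻²⁶)(1.62×10⁴)² + (1.602×10⁻¹⁹)(182)(0.445) ≈ 8.503×10⁻¹⁸ J + 1.297×10⁻¹⁷ J ≈ 2.148×10⁻¹⁷ J.
v_f = √(2·2.148×10⁻¹⁷/6.48×10⁻²⁶) ≈ 2.57×10⁴ m/s.

v_f ≈ 2.57×10⁴ m/s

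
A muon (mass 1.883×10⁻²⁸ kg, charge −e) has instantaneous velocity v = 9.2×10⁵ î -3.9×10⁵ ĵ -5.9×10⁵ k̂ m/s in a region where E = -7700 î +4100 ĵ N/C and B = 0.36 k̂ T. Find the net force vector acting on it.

v×B = (-1.40×10⁵, -3.31×10⁵, 0) N/C.
E + v×B = (-1.48×10⁵, -3.27×10⁵, 0) N/C.
F = q(E + v×B) = (−1.602×10⁻¹⁹ C)·(-1.48×10⁵, -3.27×10⁵, 0) = (2.37×10⁻¹⁴, 5.24×10⁻¹⁴, 0) N.

F ≈ (2.37×10⁻¹⁴, 5.24×10⁻¹⁴, 0) N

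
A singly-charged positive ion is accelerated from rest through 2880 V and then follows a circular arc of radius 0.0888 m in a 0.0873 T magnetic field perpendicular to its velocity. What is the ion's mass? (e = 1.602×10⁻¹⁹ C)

Combine |q|V = ½mv² and r = mv/(|q|B): eliminate v to get m = qB²r²/(2V).
m = (1.602×10⁻¹⁹)(0.0873)²(0.0888)²/(2·2880) ≈ 1.67×10⁻²⁷ kg.

m ≈ 1.67×10⁻²⁷ kg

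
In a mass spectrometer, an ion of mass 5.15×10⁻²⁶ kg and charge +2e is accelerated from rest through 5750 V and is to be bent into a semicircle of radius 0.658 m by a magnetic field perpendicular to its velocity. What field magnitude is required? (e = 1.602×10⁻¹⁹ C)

B ≈ 0.0653 T

v = √(2|q|V/m) = √(2·3.204×10⁻¹⁹·5750/5.15×10⁻²⁶) ≈ 2.675×10⁵ m/s.
B = mv/(|q|r) = (5.15×10⁻²⁶)(2.675×10⁵)/((3.204×10⁻¹⁹)(0.658)) ≈ 0.0653 T.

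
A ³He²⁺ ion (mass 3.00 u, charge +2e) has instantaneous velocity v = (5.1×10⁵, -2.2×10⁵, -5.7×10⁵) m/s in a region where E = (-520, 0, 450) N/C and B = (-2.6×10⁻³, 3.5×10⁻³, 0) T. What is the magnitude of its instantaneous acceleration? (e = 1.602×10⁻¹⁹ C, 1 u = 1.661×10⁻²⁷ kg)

|a| ≈ 1.72×10¹¹ m/s²

v×B = (2000, 1480, 1210) N/C.
E + v×B = (1480, 1480, 1660) N/C.
F = q(E + v×B) = (3.204×10⁻¹⁹ C)·(1480, 1480, 1660) = (4.73×10⁻¹⁶, 4.75×10⁻¹⁶, 5.33×10⁻¹⁶) N.
|a| = |F|/m = 8.560×10⁻¹⁶/4.983×10⁻²⁷ ≈ 1.72×10¹¹ m/s².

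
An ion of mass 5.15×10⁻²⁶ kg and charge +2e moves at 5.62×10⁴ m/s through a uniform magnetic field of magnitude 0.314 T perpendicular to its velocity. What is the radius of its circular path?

The magnetic force provides the centripetal force: |q|vB = mv²/r.
r = mv/(|q|B) = (5.15×10⁻²⁶)(5.62×10⁴)/((3.204×10⁻¹⁹)(0.314)) ≈ 0.0288 m.

r ≈ 0.0288 m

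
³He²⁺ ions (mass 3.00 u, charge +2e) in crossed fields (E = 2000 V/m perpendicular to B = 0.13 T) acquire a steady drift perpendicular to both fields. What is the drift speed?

v_d ≈ 1.5×10⁴ m/s

In crossed fields the guiding centre drifts at v_d = |E×B|/B² = E/B, independent of charge and mass.
v_d = 2000/0.13 = 1.5×10⁴ m/s.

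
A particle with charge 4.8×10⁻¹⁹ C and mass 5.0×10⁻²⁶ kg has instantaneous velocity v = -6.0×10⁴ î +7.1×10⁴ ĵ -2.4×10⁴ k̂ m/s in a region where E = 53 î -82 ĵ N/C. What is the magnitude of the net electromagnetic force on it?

|F| ≈ 4.69×10⁻¹⁷ N

Only an electric field acts, so F = qE = (4.8×10⁻¹⁹ C)·(53.0, -82.0, 0) = (2.54×10⁻¹⁷, -3.94×10⁻¹⁷, 0) N.
|F| = 4.69×10⁻¹⁷ N.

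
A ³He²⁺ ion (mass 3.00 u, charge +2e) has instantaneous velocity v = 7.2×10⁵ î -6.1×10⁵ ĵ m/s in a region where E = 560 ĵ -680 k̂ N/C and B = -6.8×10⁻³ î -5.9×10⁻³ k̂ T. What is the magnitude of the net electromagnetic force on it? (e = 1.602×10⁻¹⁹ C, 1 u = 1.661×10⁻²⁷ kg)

|F| ≈ 2.47×10⁻¹⁵ N

v×B = (3600, 4250, -4150) N/C.
E + v×B = (3600, 4810, -4830) N/C.
F = q(E + v×B) = (3.204×10⁻¹⁹ C)·(3600, 4810, -4830) = (1.15×10⁻¹⁵, 1.54×10⁻¹⁵, -1.55×10⁻¹⁵) N.
|F| = 2.47×10⁻¹⁵ N.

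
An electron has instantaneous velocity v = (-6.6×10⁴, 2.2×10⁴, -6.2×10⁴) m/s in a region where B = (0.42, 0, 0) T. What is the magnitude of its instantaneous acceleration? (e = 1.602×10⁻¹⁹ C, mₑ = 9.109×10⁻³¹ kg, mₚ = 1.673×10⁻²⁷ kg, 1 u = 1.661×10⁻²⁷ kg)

|a| ≈ 4.86×10¹⁵ m/s²

v×B = (0, -2.60×10⁴, -9240) N/C.
F = q v×B = (−1.602×10⁻¹⁹ C)·(0, -2.60×10⁴, -9240) = (0, 4.17×10⁻¹⁵, 1.48×10⁻¹⁵) N.
|a| = |F|/m = 4.426×10⁻¹⁵/9.109×10⁻³¹ ≈ 4.86×10¹⁵ m/s².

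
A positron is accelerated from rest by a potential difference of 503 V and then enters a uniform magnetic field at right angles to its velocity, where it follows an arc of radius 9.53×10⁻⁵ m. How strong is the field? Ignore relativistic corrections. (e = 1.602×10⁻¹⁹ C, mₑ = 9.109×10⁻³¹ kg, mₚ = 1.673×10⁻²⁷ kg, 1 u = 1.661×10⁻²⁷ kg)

B ≈ 0.794 T

v = √(2|q|V/m) = √(2·1.602×10⁻¹⁹·503/9.109×10⁻³¹) ≈ 1.330×10⁷ m/s.
B = mv/(|q|r) = (9.109×10⁻³¹)(1.330×10⁷)/((1.602×10⁻¹⁹)(9.53×10⁻⁵)) ≈ 0.794 T.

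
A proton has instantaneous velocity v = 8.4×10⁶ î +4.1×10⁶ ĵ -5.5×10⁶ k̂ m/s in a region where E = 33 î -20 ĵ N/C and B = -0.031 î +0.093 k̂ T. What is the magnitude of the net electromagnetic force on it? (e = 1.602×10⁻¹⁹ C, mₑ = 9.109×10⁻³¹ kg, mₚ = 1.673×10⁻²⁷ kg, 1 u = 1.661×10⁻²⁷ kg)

v×B = (3.81×10⁵, -6.11×10⁵, 1.27×10⁵) N/C.
E + v×B = (3.81×10⁵, -6.11×10⁵, 1.27×10⁵) N/C.
F = q(E + v×B) = (1.602×10⁻¹⁹ C)·(3.81×10⁵, -6.11×10⁵, 1.27×10⁵) = (6.11×10⁻¹⁴, -9.78×10⁻¹⁴, 2.04×10⁻¹⁴) N.
|F| = 1.17×10⁻¹³ N.

|F| ≈ 1.17×10⁻¹³ N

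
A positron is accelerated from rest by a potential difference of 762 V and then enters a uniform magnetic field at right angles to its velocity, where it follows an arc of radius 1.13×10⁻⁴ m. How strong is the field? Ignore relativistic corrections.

v = √(2|q|V/m) = √(2·1.602×10⁻¹⁹·762/9.109×10⁻³¹) ≈ 1.637×10⁷ m/s.
B = mv/(|q|r) = (9.109×10⁻³¹)(1.637×10⁷)/((1.602×10⁻¹⁹)(1.13×10⁻⁴)) ≈ 0.824 T.

B ≈ 0.824 T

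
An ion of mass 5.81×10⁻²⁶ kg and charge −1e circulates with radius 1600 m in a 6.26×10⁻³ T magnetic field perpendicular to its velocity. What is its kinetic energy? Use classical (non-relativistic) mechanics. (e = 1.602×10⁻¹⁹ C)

v = |q|Br/m, then KE = ½mv² = (qBr)²/(2m).
v = (1.602×10⁻¹⁹)(6.26×10⁻³)(1600)/5.81×10⁻²⁶ ≈ 2.762×10⁷ m/s.
KE = ½(5.81×10⁻²⁶)(2.762×10⁷)² ≈ 2.22×10⁻¹¹ J.

KE ≈ 2.22×10⁻¹¹ J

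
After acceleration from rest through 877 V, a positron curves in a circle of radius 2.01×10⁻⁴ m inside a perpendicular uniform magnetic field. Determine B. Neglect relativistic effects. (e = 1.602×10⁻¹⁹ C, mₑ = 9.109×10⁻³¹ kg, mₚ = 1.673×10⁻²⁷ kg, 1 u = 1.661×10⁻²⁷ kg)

v = √(2|q|V/m) = √(2·1.602×10⁻¹⁹·877/9.109×10⁻³¹) ≈ 1.756×10⁷ m/s.
B = mv/(|q|r) = (9.109×10⁻³¹)(1.756×10⁷)/((1.602×10⁻¹⁹)(2.01×10⁻⁴)) ≈ 0.497 T.

B ≈ 0.497 T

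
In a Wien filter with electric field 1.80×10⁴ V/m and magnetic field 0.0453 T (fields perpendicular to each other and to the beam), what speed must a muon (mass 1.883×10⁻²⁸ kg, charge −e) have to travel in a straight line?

v = 3.97×10⁵ m/s

Zero net Lorentz force requires |qE| = |q v×B|, i.e. E = vB.
v = E/B = 1.80×10⁴/0.0453 = 3.97×10⁵ m/s.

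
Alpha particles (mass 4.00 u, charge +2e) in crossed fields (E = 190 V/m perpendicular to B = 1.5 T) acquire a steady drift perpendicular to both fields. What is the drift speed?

The steady drift has the magnetic force balancing the electric force, so v_d = E/B.
v_d = 190/1.5 = 130 m/s.

v_d ≈ 130 m/s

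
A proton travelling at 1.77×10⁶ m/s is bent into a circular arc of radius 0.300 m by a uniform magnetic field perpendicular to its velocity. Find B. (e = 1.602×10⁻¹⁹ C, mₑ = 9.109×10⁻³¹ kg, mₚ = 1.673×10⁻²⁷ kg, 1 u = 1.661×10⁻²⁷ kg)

B ≈ 0.0616 T

From |q|vB = mv²/r, B = mv/(|q|r).
B = (1.673×10⁻²⁷)(1.77×10⁶)/((1.602×10⁻¹⁹)(0.300)) ≈ 0.0616 T.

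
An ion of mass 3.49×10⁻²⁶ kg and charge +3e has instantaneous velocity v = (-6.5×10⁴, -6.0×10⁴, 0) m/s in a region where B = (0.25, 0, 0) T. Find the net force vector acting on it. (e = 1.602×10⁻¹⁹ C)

v×B = (0, 0, 1.50×10⁴) N/C.
F = q v×B = (4.806×10⁻¹⁹ C)·(0, 0, 1.50×10⁴) = (0, 0, 7.21×10⁻¹⁵) N.

F ≈ (0, 0, 7.21×10⁻¹⁵) N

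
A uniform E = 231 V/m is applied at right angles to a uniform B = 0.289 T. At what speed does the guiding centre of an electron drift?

v_d ≈ 799 m/s

The steady drift has the magnetic force balancing the electric force, so v_d = E/B.
v_d = 231/0.289 = 799 m/s.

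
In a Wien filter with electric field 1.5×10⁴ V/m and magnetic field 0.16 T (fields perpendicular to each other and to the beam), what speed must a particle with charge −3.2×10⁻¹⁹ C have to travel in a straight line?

Zero net Lorentz force requires |qE| = |q v×B|, i.e. E = vB.
v = E/B = 1.5×10⁴/0.16 = 9.4×10⁴ m/s.

v = 9.4×10⁴ m/s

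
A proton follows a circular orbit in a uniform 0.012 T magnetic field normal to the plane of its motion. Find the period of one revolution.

The cyclotron period depends only on m, q, B: T = 2πm/(|q|B).
T = 2π(1.673×10⁻²⁷)/((1.602×10⁻¹⁹)(0.012)) ≈ 5.5×10⁻⁶ s.

T ≈ 5.5×10⁻⁶ s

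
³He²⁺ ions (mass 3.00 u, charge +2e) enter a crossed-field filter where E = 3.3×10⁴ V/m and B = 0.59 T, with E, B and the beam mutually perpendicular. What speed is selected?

v = 5.6×10⁴ m/s

Straight-line motion ⇒ electric and magnetic forces cancel, so E = vB.
v = E/B = 3.3×10⁴/0.59 = 5.6×10⁴ m/s.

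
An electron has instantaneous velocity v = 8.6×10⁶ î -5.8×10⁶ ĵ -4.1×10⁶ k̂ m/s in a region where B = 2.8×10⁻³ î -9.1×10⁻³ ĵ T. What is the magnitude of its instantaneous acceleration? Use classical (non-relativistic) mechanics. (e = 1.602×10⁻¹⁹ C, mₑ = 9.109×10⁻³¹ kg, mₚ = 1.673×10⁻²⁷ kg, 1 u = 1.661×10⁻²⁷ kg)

v×B = (-3.73×10⁴, -1.15×10⁴, -6.20×10⁴) N/C.
F = q v×B = (−1.602×10⁻¹⁹ C)·(-3.73×10⁴, -1.15×10⁴, -6.20×10⁴) = (5.98×10⁻¹⁵, 1.84×10⁻¹⁵, 9.94×10⁻¹⁵) N.
|a| = |F|/m = 1.174×10⁻¹⁴/9.109×10⁻³¹ ≈ 1.29×10¹⁶ m/s².

|a| ≈ 1.29×10¹⁶ m/s²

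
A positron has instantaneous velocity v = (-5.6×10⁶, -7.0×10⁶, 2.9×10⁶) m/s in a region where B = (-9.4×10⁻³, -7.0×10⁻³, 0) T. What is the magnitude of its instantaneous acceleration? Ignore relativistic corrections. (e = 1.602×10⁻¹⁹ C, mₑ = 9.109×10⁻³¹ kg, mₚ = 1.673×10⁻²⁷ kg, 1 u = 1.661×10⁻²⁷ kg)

|a| ≈ 7.59×10¹⁵ m/s²

v×B = (2.03×10⁴, -2.73×10⁴, -2.66×10⁴) N/C.
F = q v×B = (1.602×10⁻¹⁹ C)·(2.03×10⁴, -2.73×10⁴, -2.66×10⁴) = (3.25×10⁻¹⁵, -4.37×10⁻¹⁵, -4.26×10⁻¹⁵) N.
|a| = |F|/m = 6.914×10⁻¹⁵/9.109×10⁻³¹ ≈ 7.59×10¹⁵ m/s².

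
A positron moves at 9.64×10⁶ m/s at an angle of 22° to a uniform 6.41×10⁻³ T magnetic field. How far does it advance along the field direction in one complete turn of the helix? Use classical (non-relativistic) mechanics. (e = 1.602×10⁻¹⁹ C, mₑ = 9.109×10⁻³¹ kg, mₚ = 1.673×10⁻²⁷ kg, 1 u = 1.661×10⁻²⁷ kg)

v∥ = v cosθ = 9.64×10⁶·cos22° ≈ 8.938×10⁶ m/s.
T = 2πm/(|q|B) = 2π(9.109×10⁻³¹)/((1.602×10⁻¹⁹)(6.41×10⁻³)) ≈ 5.574×10⁻⁹ s.
pitch = v∥ T = (8.938×10⁶)(5.574×10⁻⁹) ≈ 0.0498 m.

p ≈ 0.0498 m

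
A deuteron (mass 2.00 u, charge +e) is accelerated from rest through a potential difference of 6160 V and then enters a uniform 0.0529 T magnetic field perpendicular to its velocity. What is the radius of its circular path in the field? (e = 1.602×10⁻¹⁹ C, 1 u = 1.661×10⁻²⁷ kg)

Acceleration: |q|V = ½mv² ⇒ v = √(2|q|V/m) = √(2·1.602×10⁻¹⁹·6160/3.322×10⁻²⁷) ≈ 7.708×10⁵ m/s.
In the field: r = mv/(|q|B) = (3.322×10⁻²⁷)(7.708×10⁵)/((1.602×10⁻¹⁹)(0.0529)) ≈ 0.302 m.

r ≈ 0.302 m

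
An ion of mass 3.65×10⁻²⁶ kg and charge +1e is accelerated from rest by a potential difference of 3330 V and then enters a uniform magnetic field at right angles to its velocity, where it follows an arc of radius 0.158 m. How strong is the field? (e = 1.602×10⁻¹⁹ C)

B ≈ 0.247 T

v = √(2|q|V/m) = √(2·1.602×10⁻¹⁹·3330/3.65×10⁻²⁶) ≈ 1.710×10⁵ m/s.
B = mv/(|q|r) = (3.65×10⁻²⁶)(1.710×10⁵)/((1.602×10⁻¹⁹)(0.158)) ≈ 0.247 T.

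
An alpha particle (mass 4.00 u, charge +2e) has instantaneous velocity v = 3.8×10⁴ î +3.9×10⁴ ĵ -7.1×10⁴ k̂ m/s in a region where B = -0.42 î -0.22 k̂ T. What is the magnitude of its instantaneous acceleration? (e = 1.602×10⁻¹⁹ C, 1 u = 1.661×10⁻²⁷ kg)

v×B = (-8580, 3.82×10⁴, 1.64×10⁴) N/C.
F = q v×B = (3.204×10⁻¹⁹ C)·(-8580, 3.82×10⁴, 1.64×10⁴) = (-2.75×10⁻¹⁵, 1.22×10⁻¹⁴, 5.25×10⁻¹⁵) N.
|a| = |F|/m = 1.359×10⁻¹⁴/6.644×10⁻²⁷ ≈ 2.05×10¹² m/s².

|a| ≈ 2.05×10¹² m/s²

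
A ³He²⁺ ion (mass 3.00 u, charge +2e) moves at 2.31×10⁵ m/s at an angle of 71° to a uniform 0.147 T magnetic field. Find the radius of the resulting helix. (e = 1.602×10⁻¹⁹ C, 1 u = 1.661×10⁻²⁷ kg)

v⊥ = v sinθ = 2.31×10⁵·sin71° ≈ 2.184×10⁵ m/s.
r = m v⊥/(|q|B) = (4.983×10⁻²⁷)(2.184×10⁵)/((3.204×10⁻¹⁹)(0.147)) ≈ 0.0231 m.

r ≈ 0.0231 m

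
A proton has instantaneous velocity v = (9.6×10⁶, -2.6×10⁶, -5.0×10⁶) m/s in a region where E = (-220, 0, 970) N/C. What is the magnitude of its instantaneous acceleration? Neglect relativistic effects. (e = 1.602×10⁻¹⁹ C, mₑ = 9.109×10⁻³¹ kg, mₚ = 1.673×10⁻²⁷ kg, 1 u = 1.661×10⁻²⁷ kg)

Only an electric field acts, so F = qE = (1.602×10⁻¹⁹ C)·(-220, 0, 970) = (-3.52×10⁻¹⁷, 0, 1.55×10⁻¹⁶) N.
|a| = |F|/m = 1.593×10⁻¹⁶/1.673×10⁻²⁷ ≈ 9.52×10¹⁰ m/s².

|a| ≈ 9.52×10¹⁰ m/s²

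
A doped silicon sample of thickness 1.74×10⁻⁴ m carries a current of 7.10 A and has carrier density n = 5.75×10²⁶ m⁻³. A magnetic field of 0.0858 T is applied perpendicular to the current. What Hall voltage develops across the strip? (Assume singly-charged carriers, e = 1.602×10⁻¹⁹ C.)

V_H ≈ 3.80×10⁻⁵ V

V_H = IB/(n e t).
V_H = (7.10)(0.0858)/((5.75×10²⁶)(1.602×10⁻¹⁹)(1.74×10⁻⁴)) ≈ 3.80×10⁻⁵ V.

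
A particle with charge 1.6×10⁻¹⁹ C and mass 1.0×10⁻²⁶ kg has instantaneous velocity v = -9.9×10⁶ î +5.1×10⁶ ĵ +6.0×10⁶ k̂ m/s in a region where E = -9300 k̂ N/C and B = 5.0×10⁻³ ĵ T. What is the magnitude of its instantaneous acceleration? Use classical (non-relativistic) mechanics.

|a| ≈ 1.06×10¹² m/s²

v×B = (-3.00×10⁴, 0, -4.95×10⁴) N/C.
E + v×B = (-3.00×10⁴, 0, -5.88×10⁴) N/C.
F = q(E + v×B) = (1.6×10⁻¹⁹ C)·(-3.00×10⁴, 0, -5.88×10⁴) = (-4.80×10⁻¹⁵, 0, -9.41×10⁻¹⁵) N.
|a| = |F|/m = 1.056×10⁻¹⁴/1.0×10⁻²⁶ ≈ 1.06×10¹² m/s².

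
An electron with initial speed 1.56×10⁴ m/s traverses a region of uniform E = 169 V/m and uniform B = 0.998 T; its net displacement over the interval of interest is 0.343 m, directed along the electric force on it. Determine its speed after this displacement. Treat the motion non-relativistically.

B does no work; ΔKE = |q|E d.
½mv_f² = ½mv₀² + |q|Ed = ½(9.109×10⁻³¹)(1.56×10⁴)² + (1.602×10⁻¹⁹)(169)(0.343) ≈ 1.108×10⁻²² J + 9.286×10⁻¹⁸ J ≈ 9.286×10⁻¹⁸ J.
v_f = √(2·9.286×10⁻¹⁸/9.109×10⁻³¹) ≈ 4.52×10⁶ m/s.

v_f ≈ 4.52×10⁶ m/s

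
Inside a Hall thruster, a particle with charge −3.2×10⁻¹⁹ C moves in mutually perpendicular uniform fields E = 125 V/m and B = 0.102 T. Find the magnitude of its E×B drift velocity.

v_d ≈ 1230 m/s

The steady drift has the magnetic force balancing the electric force, so v_d = E/B.
v_d = 125/0.102 = 1230 m/s.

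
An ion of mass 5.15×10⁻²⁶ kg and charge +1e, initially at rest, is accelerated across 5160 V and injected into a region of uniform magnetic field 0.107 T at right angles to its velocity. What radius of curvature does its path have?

r ≈ 0.538 m

Acceleration: |q|V = ½mv² ⇒ v = √(2|q|V/m) = √(2·1.602×10⁻¹⁹·5160/5.15×10⁻²⁶) ≈ 1.792×10⁵ m/s.
In the field: r = mv/(|q|B) = (5.15×10⁻²⁶)(1.792×10⁵)/((1.602×10⁻¹⁹)(0.107)) ≈ 0.538 m.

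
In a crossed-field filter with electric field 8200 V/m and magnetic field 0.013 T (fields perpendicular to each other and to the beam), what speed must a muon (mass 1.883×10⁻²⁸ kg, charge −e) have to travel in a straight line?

v = 6.3×10⁵ m/s

Zero net Lorentz force requires |qE| = |q v×B|, i.e. E = vB.
v = E/B = 8200/0.013 = 6.3×10⁵ m/s.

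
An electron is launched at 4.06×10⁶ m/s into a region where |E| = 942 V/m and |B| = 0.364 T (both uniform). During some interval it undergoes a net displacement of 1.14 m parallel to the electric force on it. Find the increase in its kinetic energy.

The magnetic force is always ⟂ v and does no work; only the electric force changes KE.
ΔKE = F_E · d = |q|E d = (1.602×10⁻¹⁹)(942)(1.14) ≈ 1.72×10⁻¹⁶ J.

ΔKE ≈ 1.72×10⁻¹⁶ J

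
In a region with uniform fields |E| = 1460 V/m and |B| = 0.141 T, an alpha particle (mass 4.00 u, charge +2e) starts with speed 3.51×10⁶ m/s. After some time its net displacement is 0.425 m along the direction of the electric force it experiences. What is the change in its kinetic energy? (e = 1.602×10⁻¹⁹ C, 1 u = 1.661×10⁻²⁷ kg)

The magnetic force is always ⟂ v and does no work; only the electric force changes KE.
ΔKE = F_E · d = |q|E d = (3.204×10⁻¹⁹)(1460)(0.425) ≈ 1.99×10⁻¹⁶ J.

ΔKE ≈ 1.99×10⁻¹⁶ J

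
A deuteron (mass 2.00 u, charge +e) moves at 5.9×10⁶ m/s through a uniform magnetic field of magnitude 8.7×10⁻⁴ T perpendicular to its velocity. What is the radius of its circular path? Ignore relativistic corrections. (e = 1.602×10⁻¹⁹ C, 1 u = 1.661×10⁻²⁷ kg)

The magnetic force provides the centripetal force: |q|vB = mv²/r.
r = mv/(|q|B) = (3.322×10⁻²⁷)(5.9×10⁶)/((1.602×10⁻¹⁹)(8.7×10⁻⁴)) ≈ 140 m.

r ≈ 140 m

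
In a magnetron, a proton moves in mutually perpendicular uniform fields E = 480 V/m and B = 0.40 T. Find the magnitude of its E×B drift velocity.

The steady drift has the magnetic force balancing the electric force, so v_d = E/B.
v_d = 480/0.40 = 1200 m/s.

v_d ≈ 1200 m/s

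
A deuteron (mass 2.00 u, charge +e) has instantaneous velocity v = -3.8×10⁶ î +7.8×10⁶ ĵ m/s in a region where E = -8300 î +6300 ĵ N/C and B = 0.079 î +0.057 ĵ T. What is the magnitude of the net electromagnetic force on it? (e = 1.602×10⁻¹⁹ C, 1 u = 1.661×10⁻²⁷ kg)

|F| ≈ 1.33×10⁻¹³ N

v×B = (0, 0, -8.33×10⁵) N/C.
E + v×B = (-8300, 6300, -8.33×10⁵) N/C.
F = q(E + v×B) = (1.602×10⁻¹⁹ C)·(-8300, 6300, -8.33×10⁵) = (-1.33×10⁻¹⁵, 1.01×10⁻¹⁵, -1.33×10⁻¹³) N.
|F| = 1.33×10⁻¹³ N.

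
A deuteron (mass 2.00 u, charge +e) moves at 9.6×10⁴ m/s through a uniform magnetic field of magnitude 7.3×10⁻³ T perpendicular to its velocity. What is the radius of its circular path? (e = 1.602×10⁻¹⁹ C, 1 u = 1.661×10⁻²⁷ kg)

The magnetic force provides the centripetal force: |q|vB = mv²/r.
r = mv/(|q|B) = (3.322×10⁻²⁷)(9.6×10⁴)/((1.602×10⁻¹⁹)(7.3×10⁻³)) ≈ 0.27 m.

r ≈ 0.27 m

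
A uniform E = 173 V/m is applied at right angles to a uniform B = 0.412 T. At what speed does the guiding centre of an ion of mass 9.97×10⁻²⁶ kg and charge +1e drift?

v_d ≈ 420 m/s

The E×B drift speed is v_d = E/B.
v_d = 173/0.412 = 420 m/s.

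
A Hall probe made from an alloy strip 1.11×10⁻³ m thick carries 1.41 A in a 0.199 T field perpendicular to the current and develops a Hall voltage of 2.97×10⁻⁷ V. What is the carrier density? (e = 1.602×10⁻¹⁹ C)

n ≈ 5.31×10²⁷ m⁻³

From V_H = IB/(n e t), n = IB/(V_H e t).
n = (1.41)(0.199)/((2.97×10⁻⁷)(1.602×10⁻¹⁹)(1.11×10⁻³)) ≈ 5.31×10²⁷ m⁻³.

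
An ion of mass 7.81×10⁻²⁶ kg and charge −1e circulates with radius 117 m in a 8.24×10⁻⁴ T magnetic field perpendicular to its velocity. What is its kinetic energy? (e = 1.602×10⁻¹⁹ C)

v = |q|Br/m, then KE = ½mv² = (qBr)²/(2m).
v = (1.602×10⁻¹⁹)(8.24×10⁻⁴)(117)/7.81×10⁻²⁶ ≈ 1.978×10⁵ m/s.
KE = ½(7.81×10⁻²⁶)(1.978×10⁵)² ≈ 1.53×10⁻¹⁵ J.

KE ≈ 1.53×10⁻¹⁵ J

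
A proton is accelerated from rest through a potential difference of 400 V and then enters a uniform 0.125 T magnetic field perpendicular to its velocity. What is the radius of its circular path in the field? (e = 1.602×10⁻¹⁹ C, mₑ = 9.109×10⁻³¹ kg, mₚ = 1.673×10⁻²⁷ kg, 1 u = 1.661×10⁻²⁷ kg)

Acceleration: |q|V = ½mv² ⇒ v = √(2|q|V/m) = √(2·1.602×10⁻¹⁹·400/1.673×10⁻²⁷) ≈ 2.768×10⁵ m/s.
In the field: r = mv/(|q|B) = (1.673×10⁻²⁷)(2.768×10⁵)/((1.602×10⁻¹⁹)(0.125)) ≈ 0.0231 m.

r ≈ 0.0231 m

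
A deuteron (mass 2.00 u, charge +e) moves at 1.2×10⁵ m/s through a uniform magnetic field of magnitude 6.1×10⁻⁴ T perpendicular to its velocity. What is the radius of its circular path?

The magnetic force provides the centripetal force: |q|vB = mv²/r.
r = mv/(|q|B) = (3.322×10⁻²⁷)(1.2×10⁵)/((1.602×10⁻¹⁹)(6.1×10⁻⁴)) ≈ 4.1 m.

r ≈ 4.1 m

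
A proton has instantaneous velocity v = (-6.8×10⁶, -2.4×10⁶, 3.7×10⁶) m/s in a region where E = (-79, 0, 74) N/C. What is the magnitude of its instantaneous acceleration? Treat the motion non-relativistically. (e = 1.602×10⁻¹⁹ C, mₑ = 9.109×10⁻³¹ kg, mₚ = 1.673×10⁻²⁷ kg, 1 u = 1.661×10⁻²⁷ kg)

Only an electric field acts, so F = qE = (1.602×10⁻¹⁹ C)·(-79.0, 0, 74.0) = (-1.27×10⁻¹⁷, 0, 1.19×10⁻¹⁷) N.
|a| = |F|/m = 1.734×10⁻¹⁷/1.673×10⁻²⁷ ≈ 1.04×10¹⁰ m/s².

|a| ≈ 1.04×10¹⁰ m/s²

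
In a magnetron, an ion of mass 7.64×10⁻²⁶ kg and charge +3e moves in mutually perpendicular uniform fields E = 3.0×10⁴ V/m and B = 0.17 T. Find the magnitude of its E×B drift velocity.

v_d ≈ 1.8×10⁵ m/s

The E×B drift speed is v_d = E/B.
v_d = 3.0×10⁴/0.17 = 1.8×10⁵ m/s.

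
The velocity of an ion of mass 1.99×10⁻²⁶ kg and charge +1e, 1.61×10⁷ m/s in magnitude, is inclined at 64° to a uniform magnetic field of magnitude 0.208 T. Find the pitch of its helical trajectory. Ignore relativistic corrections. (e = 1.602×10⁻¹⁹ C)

v∥ = v cosθ = 1.61×10⁷·cos64° ≈ 7.058×10⁶ m/s.
T = 2πm/(|q|B) = 2π(1.99×10⁻²⁶)/((1.602×10⁻¹⁹)(0.208)) ≈ 3.752×10⁻⁶ s.
pitch = v∥ T = (7.058×10⁶)(3.752×10⁻⁶) ≈ 26.5 m.

p ≈ 26.5 m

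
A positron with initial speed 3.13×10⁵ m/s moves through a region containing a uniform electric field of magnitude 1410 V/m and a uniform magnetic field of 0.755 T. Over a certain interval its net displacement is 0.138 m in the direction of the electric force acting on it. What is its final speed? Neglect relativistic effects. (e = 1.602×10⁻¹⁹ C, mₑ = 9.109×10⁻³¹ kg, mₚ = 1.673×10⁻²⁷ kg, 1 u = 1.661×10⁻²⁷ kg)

v_f ≈ 8.28×10⁶ m/s

B does no work; ΔKE = |q|E d.
½mv_f² = ½mv₀² + |q|Ed = ½(9.109×10⁻³¹)(3.13×10⁵)² + (1.602×10⁻¹⁹)(1410)(0.138) ≈ 4.462×10⁻²⁰ J + 3.117×10⁻¹⁷ J ≈ 3.122×10⁻¹⁷ J.
v_f = √(2·3.122×10⁻¹⁷/9.109×10⁻³¹) ≈ 8.28×10⁶ m/s.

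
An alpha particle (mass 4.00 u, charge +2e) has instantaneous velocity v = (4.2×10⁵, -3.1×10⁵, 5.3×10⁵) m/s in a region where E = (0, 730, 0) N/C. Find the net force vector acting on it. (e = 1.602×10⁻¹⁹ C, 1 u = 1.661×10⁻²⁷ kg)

Only an electric field acts, so F = qE = (3.204×10⁻¹⁹ C)·(0, 730, 0) = (0, 2.34×10⁻¹⁶, 0) N.

F ≈ (0, 2.34×10⁻¹⁶, 0) N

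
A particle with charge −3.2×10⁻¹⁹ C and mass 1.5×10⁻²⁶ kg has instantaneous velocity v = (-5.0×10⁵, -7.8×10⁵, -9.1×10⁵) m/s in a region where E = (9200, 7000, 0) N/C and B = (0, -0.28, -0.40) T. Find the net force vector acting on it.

F ≈ (-2.12×10⁻¹⁴, 6.18×10⁻¹⁴, -4.48×10⁻¹⁴) N

v×B = (5.72×10⁴, -2.00×10⁵, 1.40×10⁵) N/C.
E + v×B = (6.64×10⁴, -1.93×10⁵, 1.40×10⁵) N/C.
F = q(E + v×B) = (−3.2×10⁻¹⁹ C)·(6.64×10⁴, -1.93×10⁵, 1.40×10⁵) = (-2.12×10⁻¹⁴, 6.18×10⁻¹⁴, -4.48×10⁻¹⁴) N.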